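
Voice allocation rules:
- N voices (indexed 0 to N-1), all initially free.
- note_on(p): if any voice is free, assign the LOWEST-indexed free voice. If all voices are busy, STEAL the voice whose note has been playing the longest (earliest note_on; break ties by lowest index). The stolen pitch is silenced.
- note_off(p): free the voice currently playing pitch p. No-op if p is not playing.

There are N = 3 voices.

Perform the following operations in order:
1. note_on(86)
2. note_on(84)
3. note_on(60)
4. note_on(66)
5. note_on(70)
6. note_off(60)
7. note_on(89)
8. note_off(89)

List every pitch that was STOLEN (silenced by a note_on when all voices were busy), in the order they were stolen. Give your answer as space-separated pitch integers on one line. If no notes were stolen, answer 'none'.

Op 1: note_on(86): voice 0 is free -> assigned | voices=[86 - -]
Op 2: note_on(84): voice 1 is free -> assigned | voices=[86 84 -]
Op 3: note_on(60): voice 2 is free -> assigned | voices=[86 84 60]
Op 4: note_on(66): all voices busy, STEAL voice 0 (pitch 86, oldest) -> assign | voices=[66 84 60]
Op 5: note_on(70): all voices busy, STEAL voice 1 (pitch 84, oldest) -> assign | voices=[66 70 60]
Op 6: note_off(60): free voice 2 | voices=[66 70 -]
Op 7: note_on(89): voice 2 is free -> assigned | voices=[66 70 89]
Op 8: note_off(89): free voice 2 | voices=[66 70 -]

Answer: 86 84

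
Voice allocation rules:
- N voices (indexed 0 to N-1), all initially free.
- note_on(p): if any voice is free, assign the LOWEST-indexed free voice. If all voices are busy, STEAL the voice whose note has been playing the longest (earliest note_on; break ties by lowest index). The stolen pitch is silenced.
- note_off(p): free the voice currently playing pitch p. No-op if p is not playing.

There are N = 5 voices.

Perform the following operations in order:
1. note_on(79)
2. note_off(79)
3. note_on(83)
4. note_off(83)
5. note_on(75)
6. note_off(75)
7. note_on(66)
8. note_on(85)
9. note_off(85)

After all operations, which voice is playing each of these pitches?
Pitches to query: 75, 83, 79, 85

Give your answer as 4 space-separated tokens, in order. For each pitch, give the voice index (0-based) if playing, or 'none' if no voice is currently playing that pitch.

Op 1: note_on(79): voice 0 is free -> assigned | voices=[79 - - - -]
Op 2: note_off(79): free voice 0 | voices=[- - - - -]
Op 3: note_on(83): voice 0 is free -> assigned | voices=[83 - - - -]
Op 4: note_off(83): free voice 0 | voices=[- - - - -]
Op 5: note_on(75): voice 0 is free -> assigned | voices=[75 - - - -]
Op 6: note_off(75): free voice 0 | voices=[- - - - -]
Op 7: note_on(66): voice 0 is free -> assigned | voices=[66 - - - -]
Op 8: note_on(85): voice 1 is free -> assigned | voices=[66 85 - - -]
Op 9: note_off(85): free voice 1 | voices=[66 - - - -]

Answer: none none none none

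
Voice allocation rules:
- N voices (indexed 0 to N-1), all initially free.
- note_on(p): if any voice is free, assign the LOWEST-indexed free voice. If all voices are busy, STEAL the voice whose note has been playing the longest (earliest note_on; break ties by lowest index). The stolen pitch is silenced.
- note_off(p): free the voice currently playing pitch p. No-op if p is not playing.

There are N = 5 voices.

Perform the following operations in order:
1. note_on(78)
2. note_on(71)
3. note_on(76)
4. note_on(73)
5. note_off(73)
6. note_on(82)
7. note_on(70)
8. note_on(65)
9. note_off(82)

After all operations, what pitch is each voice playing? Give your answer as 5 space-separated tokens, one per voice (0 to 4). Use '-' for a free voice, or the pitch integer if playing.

Op 1: note_on(78): voice 0 is free -> assigned | voices=[78 - - - -]
Op 2: note_on(71): voice 1 is free -> assigned | voices=[78 71 - - -]
Op 3: note_on(76): voice 2 is free -> assigned | voices=[78 71 76 - -]
Op 4: note_on(73): voice 3 is free -> assigned | voices=[78 71 76 73 -]
Op 5: note_off(73): free voice 3 | voices=[78 71 76 - -]
Op 6: note_on(82): voice 3 is free -> assigned | voices=[78 71 76 82 -]
Op 7: note_on(70): voice 4 is free -> assigned | voices=[78 71 76 82 70]
Op 8: note_on(65): all voices busy, STEAL voice 0 (pitch 78, oldest) -> assign | voices=[65 71 76 82 70]
Op 9: note_off(82): free voice 3 | voices=[65 71 76 - 70]

Answer: 65 71 76 - 70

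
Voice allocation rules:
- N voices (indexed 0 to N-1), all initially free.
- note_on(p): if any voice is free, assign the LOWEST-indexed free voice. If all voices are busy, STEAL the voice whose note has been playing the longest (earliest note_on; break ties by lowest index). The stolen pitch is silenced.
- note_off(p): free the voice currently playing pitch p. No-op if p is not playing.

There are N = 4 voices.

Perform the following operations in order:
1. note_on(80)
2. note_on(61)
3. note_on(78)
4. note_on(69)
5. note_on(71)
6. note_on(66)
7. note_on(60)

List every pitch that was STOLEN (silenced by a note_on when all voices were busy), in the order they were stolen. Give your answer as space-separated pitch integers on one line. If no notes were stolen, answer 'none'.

Answer: 80 61 78

Derivation:
Op 1: note_on(80): voice 0 is free -> assigned | voices=[80 - - -]
Op 2: note_on(61): voice 1 is free -> assigned | voices=[80 61 - -]
Op 3: note_on(78): voice 2 is free -> assigned | voices=[80 61 78 -]
Op 4: note_on(69): voice 3 is free -> assigned | voices=[80 61 78 69]
Op 5: note_on(71): all voices busy, STEAL voice 0 (pitch 80, oldest) -> assign | voices=[71 61 78 69]
Op 6: note_on(66): all voices busy, STEAL voice 1 (pitch 61, oldest) -> assign | voices=[71 66 78 69]
Op 7: note_on(60): all voices busy, STEAL voice 2 (pitch 78, oldest) -> assign | voices=[71 66 60 69]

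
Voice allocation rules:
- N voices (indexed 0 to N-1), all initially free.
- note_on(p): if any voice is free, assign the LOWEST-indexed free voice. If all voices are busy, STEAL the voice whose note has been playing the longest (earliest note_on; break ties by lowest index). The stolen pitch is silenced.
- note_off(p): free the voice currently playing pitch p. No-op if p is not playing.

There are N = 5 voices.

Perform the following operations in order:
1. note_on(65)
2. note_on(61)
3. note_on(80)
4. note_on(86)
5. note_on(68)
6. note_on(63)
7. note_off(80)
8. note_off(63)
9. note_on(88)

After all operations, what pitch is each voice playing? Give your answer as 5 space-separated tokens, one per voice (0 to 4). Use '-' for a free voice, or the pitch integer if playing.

Op 1: note_on(65): voice 0 is free -> assigned | voices=[65 - - - -]
Op 2: note_on(61): voice 1 is free -> assigned | voices=[65 61 - - -]
Op 3: note_on(80): voice 2 is free -> assigned | voices=[65 61 80 - -]
Op 4: note_on(86): voice 3 is free -> assigned | voices=[65 61 80 86 -]
Op 5: note_on(68): voice 4 is free -> assigned | voices=[65 61 80 86 68]
Op 6: note_on(63): all voices busy, STEAL voice 0 (pitch 65, oldest) -> assign | voices=[63 61 80 86 68]
Op 7: note_off(80): free voice 2 | voices=[63 61 - 86 68]
Op 8: note_off(63): free voice 0 | voices=[- 61 - 86 68]
Op 9: note_on(88): voice 0 is free -> assigned | voices=[88 61 - 86 68]

Answer: 88 61 - 86 68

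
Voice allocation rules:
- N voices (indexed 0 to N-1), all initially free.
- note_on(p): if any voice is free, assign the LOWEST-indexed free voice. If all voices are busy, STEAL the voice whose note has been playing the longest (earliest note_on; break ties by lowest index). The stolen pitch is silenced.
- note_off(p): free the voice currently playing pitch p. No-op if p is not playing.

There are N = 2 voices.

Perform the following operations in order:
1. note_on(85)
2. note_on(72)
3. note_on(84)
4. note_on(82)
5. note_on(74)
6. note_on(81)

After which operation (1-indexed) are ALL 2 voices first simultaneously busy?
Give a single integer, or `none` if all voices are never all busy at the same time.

Answer: 2

Derivation:
Op 1: note_on(85): voice 0 is free -> assigned | voices=[85 -]
Op 2: note_on(72): voice 1 is free -> assigned | voices=[85 72]
Op 3: note_on(84): all voices busy, STEAL voice 0 (pitch 85, oldest) -> assign | voices=[84 72]
Op 4: note_on(82): all voices busy, STEAL voice 1 (pitch 72, oldest) -> assign | voices=[84 82]
Op 5: note_on(74): all voices busy, STEAL voice 0 (pitch 84, oldest) -> assign | voices=[74 82]
Op 6: note_on(81): all voices busy, STEAL voice 1 (pitch 82, oldest) -> assign | voices=[74 81]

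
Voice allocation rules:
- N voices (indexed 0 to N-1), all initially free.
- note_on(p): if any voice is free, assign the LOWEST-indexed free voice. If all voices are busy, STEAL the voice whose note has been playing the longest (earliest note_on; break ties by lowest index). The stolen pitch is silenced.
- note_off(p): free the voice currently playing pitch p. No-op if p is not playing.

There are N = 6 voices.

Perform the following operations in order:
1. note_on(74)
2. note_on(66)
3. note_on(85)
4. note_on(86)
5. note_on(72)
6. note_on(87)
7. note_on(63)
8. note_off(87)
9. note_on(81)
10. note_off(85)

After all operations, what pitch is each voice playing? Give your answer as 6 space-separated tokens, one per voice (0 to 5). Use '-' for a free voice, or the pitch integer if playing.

Answer: 63 66 - 86 72 81

Derivation:
Op 1: note_on(74): voice 0 is free -> assigned | voices=[74 - - - - -]
Op 2: note_on(66): voice 1 is free -> assigned | voices=[74 66 - - - -]
Op 3: note_on(85): voice 2 is free -> assigned | voices=[74 66 85 - - -]
Op 4: note_on(86): voice 3 is free -> assigned | voices=[74 66 85 86 - -]
Op 5: note_on(72): voice 4 is free -> assigned | voices=[74 66 85 86 72 -]
Op 6: note_on(87): voice 5 is free -> assigned | voices=[74 66 85 86 72 87]
Op 7: note_on(63): all voices busy, STEAL voice 0 (pitch 74, oldest) -> assign | voices=[63 66 85 86 72 87]
Op 8: note_off(87): free voice 5 | voices=[63 66 85 86 72 -]
Op 9: note_on(81): voice 5 is free -> assigned | voices=[63 66 85 86 72 81]
Op 10: note_off(85): free voice 2 | voices=[63 66 - 86 72 81]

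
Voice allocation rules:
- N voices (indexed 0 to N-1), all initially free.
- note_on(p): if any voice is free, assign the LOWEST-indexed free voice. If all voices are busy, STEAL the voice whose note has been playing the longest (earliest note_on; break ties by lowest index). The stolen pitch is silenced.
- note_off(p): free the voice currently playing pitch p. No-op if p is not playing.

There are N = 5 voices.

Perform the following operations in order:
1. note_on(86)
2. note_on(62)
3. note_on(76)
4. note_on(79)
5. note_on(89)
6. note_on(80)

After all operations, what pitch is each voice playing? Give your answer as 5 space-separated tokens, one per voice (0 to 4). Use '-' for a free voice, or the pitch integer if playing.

Answer: 80 62 76 79 89

Derivation:
Op 1: note_on(86): voice 0 is free -> assigned | voices=[86 - - - -]
Op 2: note_on(62): voice 1 is free -> assigned | voices=[86 62 - - -]
Op 3: note_on(76): voice 2 is free -> assigned | voices=[86 62 76 - -]
Op 4: note_on(79): voice 3 is free -> assigned | voices=[86 62 76 79 -]
Op 5: note_on(89): voice 4 is free -> assigned | voices=[86 62 76 79 89]
Op 6: note_on(80): all voices busy, STEAL voice 0 (pitch 86, oldest) -> assign | voices=[80 62 76 79 89]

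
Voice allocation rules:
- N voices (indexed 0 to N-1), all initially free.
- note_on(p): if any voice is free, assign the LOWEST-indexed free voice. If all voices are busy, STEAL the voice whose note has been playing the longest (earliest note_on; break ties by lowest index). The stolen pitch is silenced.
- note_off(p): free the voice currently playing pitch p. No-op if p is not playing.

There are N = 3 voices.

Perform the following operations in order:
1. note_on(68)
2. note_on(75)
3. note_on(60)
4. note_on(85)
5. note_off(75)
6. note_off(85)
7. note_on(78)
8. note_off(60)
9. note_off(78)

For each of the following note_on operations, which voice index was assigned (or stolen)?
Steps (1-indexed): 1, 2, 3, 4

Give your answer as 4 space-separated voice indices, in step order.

Op 1: note_on(68): voice 0 is free -> assigned | voices=[68 - -]
Op 2: note_on(75): voice 1 is free -> assigned | voices=[68 75 -]
Op 3: note_on(60): voice 2 is free -> assigned | voices=[68 75 60]
Op 4: note_on(85): all voices busy, STEAL voice 0 (pitch 68, oldest) -> assign | voices=[85 75 60]
Op 5: note_off(75): free voice 1 | voices=[85 - 60]
Op 6: note_off(85): free voice 0 | voices=[- - 60]
Op 7: note_on(78): voice 0 is free -> assigned | voices=[78 - 60]
Op 8: note_off(60): free voice 2 | voices=[78 - -]
Op 9: note_off(78): free voice 0 | voices=[- - -]

Answer: 0 1 2 0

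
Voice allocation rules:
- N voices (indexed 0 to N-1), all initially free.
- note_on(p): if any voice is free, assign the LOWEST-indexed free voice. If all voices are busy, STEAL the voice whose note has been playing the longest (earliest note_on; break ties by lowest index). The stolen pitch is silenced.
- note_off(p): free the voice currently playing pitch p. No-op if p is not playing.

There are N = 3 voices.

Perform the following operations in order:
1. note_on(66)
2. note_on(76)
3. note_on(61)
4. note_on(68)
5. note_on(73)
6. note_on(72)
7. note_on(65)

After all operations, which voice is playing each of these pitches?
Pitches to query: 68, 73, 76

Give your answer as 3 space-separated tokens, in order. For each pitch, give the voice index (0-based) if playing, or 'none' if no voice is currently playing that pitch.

Answer: none 1 none

Derivation:
Op 1: note_on(66): voice 0 is free -> assigned | voices=[66 - -]
Op 2: note_on(76): voice 1 is free -> assigned | voices=[66 76 -]
Op 3: note_on(61): voice 2 is free -> assigned | voices=[66 76 61]
Op 4: note_on(68): all voices busy, STEAL voice 0 (pitch 66, oldest) -> assign | voices=[68 76 61]
Op 5: note_on(73): all voices busy, STEAL voice 1 (pitch 76, oldest) -> assign | voices=[68 73 61]
Op 6: note_on(72): all voices busy, STEAL voice 2 (pitch 61, oldest) -> assign | voices=[68 73 72]
Op 7: note_on(65): all voices busy, STEAL voice 0 (pitch 68, oldest) -> assign | voices=[65 73 72]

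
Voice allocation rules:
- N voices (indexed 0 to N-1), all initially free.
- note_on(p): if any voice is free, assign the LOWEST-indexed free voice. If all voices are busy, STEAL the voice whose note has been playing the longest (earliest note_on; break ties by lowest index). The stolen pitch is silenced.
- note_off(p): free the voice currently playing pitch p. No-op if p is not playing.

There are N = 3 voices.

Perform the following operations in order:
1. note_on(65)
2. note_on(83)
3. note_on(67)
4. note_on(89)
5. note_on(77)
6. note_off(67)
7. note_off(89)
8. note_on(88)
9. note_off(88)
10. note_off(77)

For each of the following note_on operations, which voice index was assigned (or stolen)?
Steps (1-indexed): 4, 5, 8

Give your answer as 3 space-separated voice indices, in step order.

Answer: 0 1 0

Derivation:
Op 1: note_on(65): voice 0 is free -> assigned | voices=[65 - -]
Op 2: note_on(83): voice 1 is free -> assigned | voices=[65 83 -]
Op 3: note_on(67): voice 2 is free -> assigned | voices=[65 83 67]
Op 4: note_on(89): all voices busy, STEAL voice 0 (pitch 65, oldest) -> assign | voices=[89 83 67]
Op 5: note_on(77): all voices busy, STEAL voice 1 (pitch 83, oldest) -> assign | voices=[89 77 67]
Op 6: note_off(67): free voice 2 | voices=[89 77 -]
Op 7: note_off(89): free voice 0 | voices=[- 77 -]
Op 8: note_on(88): voice 0 is free -> assigned | voices=[88 77 -]
Op 9: note_off(88): free voice 0 | voices=[- 77 -]
Op 10: note_off(77): free voice 1 | voices=[- - -]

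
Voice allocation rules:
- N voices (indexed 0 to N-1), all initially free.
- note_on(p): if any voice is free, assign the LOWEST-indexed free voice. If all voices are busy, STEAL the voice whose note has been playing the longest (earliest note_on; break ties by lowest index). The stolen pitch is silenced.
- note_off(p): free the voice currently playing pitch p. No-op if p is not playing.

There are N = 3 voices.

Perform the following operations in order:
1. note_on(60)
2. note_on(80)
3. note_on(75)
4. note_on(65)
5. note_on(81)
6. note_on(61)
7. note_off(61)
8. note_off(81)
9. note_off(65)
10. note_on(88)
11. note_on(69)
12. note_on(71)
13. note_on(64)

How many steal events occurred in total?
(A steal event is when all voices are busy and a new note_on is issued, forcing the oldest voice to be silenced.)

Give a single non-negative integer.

Op 1: note_on(60): voice 0 is free -> assigned | voices=[60 - -]
Op 2: note_on(80): voice 1 is free -> assigned | voices=[60 80 -]
Op 3: note_on(75): voice 2 is free -> assigned | voices=[60 80 75]
Op 4: note_on(65): all voices busy, STEAL voice 0 (pitch 60, oldest) -> assign | voices=[65 80 75]
Op 5: note_on(81): all voices busy, STEAL voice 1 (pitch 80, oldest) -> assign | voices=[65 81 75]
Op 6: note_on(61): all voices busy, STEAL voice 2 (pitch 75, oldest) -> assign | voices=[65 81 61]
Op 7: note_off(61): free voice 2 | voices=[65 81 -]
Op 8: note_off(81): free voice 1 | voices=[65 - -]
Op 9: note_off(65): free voice 0 | voices=[- - -]
Op 10: note_on(88): voice 0 is free -> assigned | voices=[88 - -]
Op 11: note_on(69): voice 1 is free -> assigned | voices=[88 69 -]
Op 12: note_on(71): voice 2 is free -> assigned | voices=[88 69 71]
Op 13: note_on(64): all voices busy, STEAL voice 0 (pitch 88, oldest) -> assign | voices=[64 69 71]

Answer: 4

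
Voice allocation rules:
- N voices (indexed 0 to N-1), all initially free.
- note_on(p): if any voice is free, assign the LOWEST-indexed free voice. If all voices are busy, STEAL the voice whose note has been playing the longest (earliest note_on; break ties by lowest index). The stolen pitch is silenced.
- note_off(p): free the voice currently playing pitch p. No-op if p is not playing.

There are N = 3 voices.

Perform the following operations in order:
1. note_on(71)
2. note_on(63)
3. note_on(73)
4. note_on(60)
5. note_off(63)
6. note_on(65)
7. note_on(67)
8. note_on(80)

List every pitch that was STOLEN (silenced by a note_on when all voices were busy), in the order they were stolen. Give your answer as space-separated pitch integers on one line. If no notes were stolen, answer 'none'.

Answer: 71 73 60

Derivation:
Op 1: note_on(71): voice 0 is free -> assigned | voices=[71 - -]
Op 2: note_on(63): voice 1 is free -> assigned | voices=[71 63 -]
Op 3: note_on(73): voice 2 is free -> assigned | voices=[71 63 73]
Op 4: note_on(60): all voices busy, STEAL voice 0 (pitch 71, oldest) -> assign | voices=[60 63 73]
Op 5: note_off(63): free voice 1 | voices=[60 - 73]
Op 6: note_on(65): voice 1 is free -> assigned | voices=[60 65 73]
Op 7: note_on(67): all voices busy, STEAL voice 2 (pitch 73, oldest) -> assign | voices=[60 65 67]
Op 8: note_on(80): all voices busy, STEAL voice 0 (pitch 60, oldest) -> assign | voices=[80 65 67]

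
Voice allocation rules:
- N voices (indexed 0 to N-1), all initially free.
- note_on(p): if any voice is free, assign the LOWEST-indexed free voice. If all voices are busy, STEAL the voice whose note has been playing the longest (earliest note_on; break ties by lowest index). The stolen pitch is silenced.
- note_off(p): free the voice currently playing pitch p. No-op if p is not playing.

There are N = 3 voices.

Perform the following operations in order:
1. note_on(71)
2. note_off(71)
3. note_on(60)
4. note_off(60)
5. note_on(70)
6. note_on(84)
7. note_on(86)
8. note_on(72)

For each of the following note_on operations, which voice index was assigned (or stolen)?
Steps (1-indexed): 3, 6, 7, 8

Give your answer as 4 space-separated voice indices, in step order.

Answer: 0 1 2 0

Derivation:
Op 1: note_on(71): voice 0 is free -> assigned | voices=[71 - -]
Op 2: note_off(71): free voice 0 | voices=[- - -]
Op 3: note_on(60): voice 0 is free -> assigned | voices=[60 - -]
Op 4: note_off(60): free voice 0 | voices=[- - -]
Op 5: note_on(70): voice 0 is free -> assigned | voices=[70 - -]
Op 6: note_on(84): voice 1 is free -> assigned | voices=[70 84 -]
Op 7: note_on(86): voice 2 is free -> assigned | voices=[70 84 86]
Op 8: note_on(72): all voices busy, STEAL voice 0 (pitch 70, oldest) -> assign | voices=[72 84 86]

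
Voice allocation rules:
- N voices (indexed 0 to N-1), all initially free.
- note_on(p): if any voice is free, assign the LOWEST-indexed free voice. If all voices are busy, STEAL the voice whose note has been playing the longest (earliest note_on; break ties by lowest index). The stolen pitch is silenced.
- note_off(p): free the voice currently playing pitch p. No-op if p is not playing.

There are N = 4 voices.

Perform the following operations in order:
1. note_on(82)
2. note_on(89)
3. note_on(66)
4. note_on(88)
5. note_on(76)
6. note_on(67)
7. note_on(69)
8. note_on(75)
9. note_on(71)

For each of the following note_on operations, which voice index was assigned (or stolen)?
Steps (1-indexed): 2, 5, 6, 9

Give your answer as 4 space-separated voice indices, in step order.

Op 1: note_on(82): voice 0 is free -> assigned | voices=[82 - - -]
Op 2: note_on(89): voice 1 is free -> assigned | voices=[82 89 - -]
Op 3: note_on(66): voice 2 is free -> assigned | voices=[82 89 66 -]
Op 4: note_on(88): voice 3 is free -> assigned | voices=[82 89 66 88]
Op 5: note_on(76): all voices busy, STEAL voice 0 (pitch 82, oldest) -> assign | voices=[76 89 66 88]
Op 6: note_on(67): all voices busy, STEAL voice 1 (pitch 89, oldest) -> assign | voices=[76 67 66 88]
Op 7: note_on(69): all voices busy, STEAL voice 2 (pitch 66, oldest) -> assign | voices=[76 67 69 88]
Op 8: note_on(75): all voices busy, STEAL voice 3 (pitch 88, oldest) -> assign | voices=[76 67 69 75]
Op 9: note_on(71): all voices busy, STEAL voice 0 (pitch 76, oldest) -> assign | voices=[71 67 69 75]

Answer: 1 0 1 0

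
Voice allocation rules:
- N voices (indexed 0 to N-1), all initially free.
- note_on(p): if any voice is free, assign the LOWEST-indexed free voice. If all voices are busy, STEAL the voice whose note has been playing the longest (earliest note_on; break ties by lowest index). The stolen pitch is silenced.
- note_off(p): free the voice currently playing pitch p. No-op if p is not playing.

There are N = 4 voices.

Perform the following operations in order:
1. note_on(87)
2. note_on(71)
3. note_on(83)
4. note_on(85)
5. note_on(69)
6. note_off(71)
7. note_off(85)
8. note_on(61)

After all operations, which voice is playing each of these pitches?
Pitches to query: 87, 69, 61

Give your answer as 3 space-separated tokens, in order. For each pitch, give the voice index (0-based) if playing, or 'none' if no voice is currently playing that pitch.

Op 1: note_on(87): voice 0 is free -> assigned | voices=[87 - - -]
Op 2: note_on(71): voice 1 is free -> assigned | voices=[87 71 - -]
Op 3: note_on(83): voice 2 is free -> assigned | voices=[87 71 83 -]
Op 4: note_on(85): voice 3 is free -> assigned | voices=[87 71 83 85]
Op 5: note_on(69): all voices busy, STEAL voice 0 (pitch 87, oldest) -> assign | voices=[69 71 83 85]
Op 6: note_off(71): free voice 1 | voices=[69 - 83 85]
Op 7: note_off(85): free voice 3 | voices=[69 - 83 -]
Op 8: note_on(61): voice 1 is free -> assigned | voices=[69 61 83 -]

Answer: none 0 1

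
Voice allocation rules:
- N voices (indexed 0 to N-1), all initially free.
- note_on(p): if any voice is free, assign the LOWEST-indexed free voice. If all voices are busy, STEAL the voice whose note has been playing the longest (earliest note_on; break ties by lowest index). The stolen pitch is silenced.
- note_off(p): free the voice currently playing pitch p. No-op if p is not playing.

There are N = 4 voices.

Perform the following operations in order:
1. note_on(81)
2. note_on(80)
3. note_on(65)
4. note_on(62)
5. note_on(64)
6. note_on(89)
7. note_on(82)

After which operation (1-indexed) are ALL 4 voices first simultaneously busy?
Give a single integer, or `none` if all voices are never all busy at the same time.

Answer: 4

Derivation:
Op 1: note_on(81): voice 0 is free -> assigned | voices=[81 - - -]
Op 2: note_on(80): voice 1 is free -> assigned | voices=[81 80 - -]
Op 3: note_on(65): voice 2 is free -> assigned | voices=[81 80 65 -]
Op 4: note_on(62): voice 3 is free -> assigned | voices=[81 80 65 62]
Op 5: note_on(64): all voices busy, STEAL voice 0 (pitch 81, oldest) -> assign | voices=[64 80 65 62]
Op 6: note_on(89): all voices busy, STEAL voice 1 (pitch 80, oldest) -> assign | voices=[64 89 65 62]
Op 7: note_on(82): all voices busy, STEAL voice 2 (pitch 65, oldest) -> assign | voices=[64 89 82 62]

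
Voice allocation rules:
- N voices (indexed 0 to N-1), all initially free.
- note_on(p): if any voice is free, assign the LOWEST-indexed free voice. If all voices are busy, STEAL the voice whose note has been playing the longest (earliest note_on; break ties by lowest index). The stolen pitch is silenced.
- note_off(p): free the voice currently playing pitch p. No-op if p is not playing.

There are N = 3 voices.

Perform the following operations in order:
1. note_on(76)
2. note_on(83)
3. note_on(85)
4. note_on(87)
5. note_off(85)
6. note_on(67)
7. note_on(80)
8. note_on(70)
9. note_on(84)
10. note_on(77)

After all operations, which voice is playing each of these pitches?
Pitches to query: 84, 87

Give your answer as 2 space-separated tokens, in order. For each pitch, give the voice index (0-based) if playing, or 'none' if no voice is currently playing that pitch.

Answer: 2 none

Derivation:
Op 1: note_on(76): voice 0 is free -> assigned | voices=[76 - -]
Op 2: note_on(83): voice 1 is free -> assigned | voices=[76 83 -]
Op 3: note_on(85): voice 2 is free -> assigned | voices=[76 83 85]
Op 4: note_on(87): all voices busy, STEAL voice 0 (pitch 76, oldest) -> assign | voices=[87 83 85]
Op 5: note_off(85): free voice 2 | voices=[87 83 -]
Op 6: note_on(67): voice 2 is free -> assigned | voices=[87 83 67]
Op 7: note_on(80): all voices busy, STEAL voice 1 (pitch 83, oldest) -> assign | voices=[87 80 67]
Op 8: note_on(70): all voices busy, STEAL voice 0 (pitch 87, oldest) -> assign | voices=[70 80 67]
Op 9: note_on(84): all voices busy, STEAL voice 2 (pitch 67, oldest) -> assign | voices=[70 80 84]
Op 10: note_on(77): all voices busy, STEAL voice 1 (pitch 80, oldest) -> assign | voices=[70 77 84]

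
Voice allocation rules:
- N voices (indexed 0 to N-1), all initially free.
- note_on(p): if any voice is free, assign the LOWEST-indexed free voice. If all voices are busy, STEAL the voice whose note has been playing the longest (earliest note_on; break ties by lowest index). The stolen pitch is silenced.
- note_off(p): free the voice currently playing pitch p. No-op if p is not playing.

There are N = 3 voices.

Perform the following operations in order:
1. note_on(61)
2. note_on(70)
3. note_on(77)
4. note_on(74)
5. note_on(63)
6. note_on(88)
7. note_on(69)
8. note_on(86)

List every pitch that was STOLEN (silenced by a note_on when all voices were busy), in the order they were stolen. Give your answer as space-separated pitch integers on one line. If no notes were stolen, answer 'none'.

Op 1: note_on(61): voice 0 is free -> assigned | voices=[61 - -]
Op 2: note_on(70): voice 1 is free -> assigned | voices=[61 70 -]
Op 3: note_on(77): voice 2 is free -> assigned | voices=[61 70 77]
Op 4: note_on(74): all voices busy, STEAL voice 0 (pitch 61, oldest) -> assign | voices=[74 70 77]
Op 5: note_on(63): all voices busy, STEAL voice 1 (pitch 70, oldest) -> assign | voices=[74 63 77]
Op 6: note_on(88): all voices busy, STEAL voice 2 (pitch 77, oldest) -> assign | voices=[74 63 88]
Op 7: note_on(69): all voices busy, STEAL voice 0 (pitch 74, oldest) -> assign | voices=[69 63 88]
Op 8: note_on(86): all voices busy, STEAL voice 1 (pitch 63, oldest) -> assign | voices=[69 86 88]

Answer: 61 70 77 74 63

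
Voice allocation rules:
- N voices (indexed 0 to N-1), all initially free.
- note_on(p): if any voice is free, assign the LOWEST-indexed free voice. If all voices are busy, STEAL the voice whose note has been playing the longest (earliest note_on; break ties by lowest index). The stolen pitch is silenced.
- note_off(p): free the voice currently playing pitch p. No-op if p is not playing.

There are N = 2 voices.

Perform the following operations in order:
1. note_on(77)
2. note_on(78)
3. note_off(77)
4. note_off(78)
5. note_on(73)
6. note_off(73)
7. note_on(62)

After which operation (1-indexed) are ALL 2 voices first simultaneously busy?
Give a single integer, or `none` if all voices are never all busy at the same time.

Op 1: note_on(77): voice 0 is free -> assigned | voices=[77 -]
Op 2: note_on(78): voice 1 is free -> assigned | voices=[77 78]
Op 3: note_off(77): free voice 0 | voices=[- 78]
Op 4: note_off(78): free voice 1 | voices=[- -]
Op 5: note_on(73): voice 0 is free -> assigned | voices=[73 -]
Op 6: note_off(73): free voice 0 | voices=[- -]
Op 7: note_on(62): voice 0 is free -> assigned | voices=[62 -]

Answer: 2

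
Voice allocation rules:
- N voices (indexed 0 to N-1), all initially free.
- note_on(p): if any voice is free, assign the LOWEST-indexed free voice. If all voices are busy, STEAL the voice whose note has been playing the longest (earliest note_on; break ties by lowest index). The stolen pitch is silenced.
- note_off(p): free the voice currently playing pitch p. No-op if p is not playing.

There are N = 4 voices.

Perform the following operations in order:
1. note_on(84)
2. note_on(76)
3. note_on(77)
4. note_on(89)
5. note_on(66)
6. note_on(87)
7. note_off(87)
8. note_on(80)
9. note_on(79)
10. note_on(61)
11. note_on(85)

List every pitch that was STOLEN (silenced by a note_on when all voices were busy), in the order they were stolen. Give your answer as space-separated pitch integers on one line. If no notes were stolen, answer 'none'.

Answer: 84 76 77 89 66

Derivation:
Op 1: note_on(84): voice 0 is free -> assigned | voices=[84 - - -]
Op 2: note_on(76): voice 1 is free -> assigned | voices=[84 76 - -]
Op 3: note_on(77): voice 2 is free -> assigned | voices=[84 76 77 -]
Op 4: note_on(89): voice 3 is free -> assigned | voices=[84 76 77 89]
Op 5: note_on(66): all voices busy, STEAL voice 0 (pitch 84, oldest) -> assign | voices=[66 76 77 89]
Op 6: note_on(87): all voices busy, STEAL voice 1 (pitch 76, oldest) -> assign | voices=[66 87 77 89]
Op 7: note_off(87): free voice 1 | voices=[66 - 77 89]
Op 8: note_on(80): voice 1 is free -> assigned | voices=[66 80 77 89]
Op 9: note_on(79): all voices busy, STEAL voice 2 (pitch 77, oldest) -> assign | voices=[66 80 79 89]
Op 10: note_on(61): all voices busy, STEAL voice 3 (pitch 89, oldest) -> assign | voices=[66 80 79 61]
Op 11: note_on(85): all voices busy, STEAL voice 0 (pitch 66, oldest) -> assign | voices=[85 80 79 61]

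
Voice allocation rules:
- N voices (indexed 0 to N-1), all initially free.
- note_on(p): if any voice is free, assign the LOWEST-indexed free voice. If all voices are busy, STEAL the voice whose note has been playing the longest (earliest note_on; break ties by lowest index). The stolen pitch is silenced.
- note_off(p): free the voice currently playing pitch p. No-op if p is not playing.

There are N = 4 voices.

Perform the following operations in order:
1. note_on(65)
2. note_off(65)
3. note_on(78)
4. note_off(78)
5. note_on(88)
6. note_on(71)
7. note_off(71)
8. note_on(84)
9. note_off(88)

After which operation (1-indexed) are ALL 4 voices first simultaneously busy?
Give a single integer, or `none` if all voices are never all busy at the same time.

Answer: none

Derivation:
Op 1: note_on(65): voice 0 is free -> assigned | voices=[65 - - -]
Op 2: note_off(65): free voice 0 | voices=[- - - -]
Op 3: note_on(78): voice 0 is free -> assigned | voices=[78 - - -]
Op 4: note_off(78): free voice 0 | voices=[- - - -]
Op 5: note_on(88): voice 0 is free -> assigned | voices=[88 - - -]
Op 6: note_on(71): voice 1 is free -> assigned | voices=[88 71 - -]
Op 7: note_off(71): free voice 1 | voices=[88 - - -]
Op 8: note_on(84): voice 1 is free -> assigned | voices=[88 84 - -]
Op 9: note_off(88): free voice 0 | voices=[- 84 - -]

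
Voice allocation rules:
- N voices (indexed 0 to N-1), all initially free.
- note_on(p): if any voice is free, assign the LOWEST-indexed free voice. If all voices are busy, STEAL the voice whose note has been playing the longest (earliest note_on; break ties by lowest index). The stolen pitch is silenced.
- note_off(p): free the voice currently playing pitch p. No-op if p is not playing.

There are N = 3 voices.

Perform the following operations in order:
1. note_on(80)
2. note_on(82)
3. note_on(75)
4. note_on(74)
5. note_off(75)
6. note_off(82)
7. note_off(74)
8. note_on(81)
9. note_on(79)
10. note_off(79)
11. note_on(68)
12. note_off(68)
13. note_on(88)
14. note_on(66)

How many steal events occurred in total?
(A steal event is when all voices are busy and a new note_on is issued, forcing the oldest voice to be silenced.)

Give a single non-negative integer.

Answer: 1

Derivation:
Op 1: note_on(80): voice 0 is free -> assigned | voices=[80 - -]
Op 2: note_on(82): voice 1 is free -> assigned | voices=[80 82 -]
Op 3: note_on(75): voice 2 is free -> assigned | voices=[80 82 75]
Op 4: note_on(74): all voices busy, STEAL voice 0 (pitch 80, oldest) -> assign | voices=[74 82 75]
Op 5: note_off(75): free voice 2 | voices=[74 82 -]
Op 6: note_off(82): free voice 1 | voices=[74 - -]
Op 7: note_off(74): free voice 0 | voices=[- - -]
Op 8: note_on(81): voice 0 is free -> assigned | voices=[81 - -]
Op 9: note_on(79): voice 1 is free -> assigned | voices=[81 79 -]
Op 10: note_off(79): free voice 1 | voices=[81 - -]
Op 11: note_on(68): voice 1 is free -> assigned | voices=[81 68 -]
Op 12: note_off(68): free voice 1 | voices=[81 - -]
Op 13: note_on(88): voice 1 is free -> assigned | voices=[81 88 -]
Op 14: note_on(66): voice 2 is free -> assigned | voices=[81 88 66]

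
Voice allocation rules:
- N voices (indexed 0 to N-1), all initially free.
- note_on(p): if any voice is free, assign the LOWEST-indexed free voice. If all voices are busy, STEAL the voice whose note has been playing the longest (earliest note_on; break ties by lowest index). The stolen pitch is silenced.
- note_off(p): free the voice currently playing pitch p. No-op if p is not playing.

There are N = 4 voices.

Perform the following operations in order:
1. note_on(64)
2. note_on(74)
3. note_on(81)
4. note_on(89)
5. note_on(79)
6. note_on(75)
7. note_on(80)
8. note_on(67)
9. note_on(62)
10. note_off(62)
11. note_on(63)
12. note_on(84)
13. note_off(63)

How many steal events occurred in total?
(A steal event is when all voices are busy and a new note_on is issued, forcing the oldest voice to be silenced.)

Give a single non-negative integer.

Op 1: note_on(64): voice 0 is free -> assigned | voices=[64 - - -]
Op 2: note_on(74): voice 1 is free -> assigned | voices=[64 74 - -]
Op 3: note_on(81): voice 2 is free -> assigned | voices=[64 74 81 -]
Op 4: note_on(89): voice 3 is free -> assigned | voices=[64 74 81 89]
Op 5: note_on(79): all voices busy, STEAL voice 0 (pitch 64, oldest) -> assign | voices=[79 74 81 89]
Op 6: note_on(75): all voices busy, STEAL voice 1 (pitch 74, oldest) -> assign | voices=[79 75 81 89]
Op 7: note_on(80): all voices busy, STEAL voice 2 (pitch 81, oldest) -> assign | voices=[79 75 80 89]
Op 8: note_on(67): all voices busy, STEAL voice 3 (pitch 89, oldest) -> assign | voices=[79 75 80 67]
Op 9: note_on(62): all voices busy, STEAL voice 0 (pitch 79, oldest) -> assign | voices=[62 75 80 67]
Op 10: note_off(62): free voice 0 | voices=[- 75 80 67]
Op 11: note_on(63): voice 0 is free -> assigned | voices=[63 75 80 67]
Op 12: note_on(84): all voices busy, STEAL voice 1 (pitch 75, oldest) -> assign | voices=[63 84 80 67]
Op 13: note_off(63): free voice 0 | voices=[- 84 80 67]

Answer: 6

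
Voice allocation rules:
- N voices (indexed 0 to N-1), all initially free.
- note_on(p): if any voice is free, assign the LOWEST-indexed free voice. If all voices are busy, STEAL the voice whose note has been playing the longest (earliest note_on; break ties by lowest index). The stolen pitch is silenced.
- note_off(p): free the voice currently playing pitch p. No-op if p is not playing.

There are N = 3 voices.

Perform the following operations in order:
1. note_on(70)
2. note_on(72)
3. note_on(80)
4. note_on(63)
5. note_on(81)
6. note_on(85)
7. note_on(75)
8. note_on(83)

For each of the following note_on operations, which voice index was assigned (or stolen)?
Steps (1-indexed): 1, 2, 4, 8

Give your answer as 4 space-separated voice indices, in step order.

Op 1: note_on(70): voice 0 is free -> assigned | voices=[70 - -]
Op 2: note_on(72): voice 1 is free -> assigned | voices=[70 72 -]
Op 3: note_on(80): voice 2 is free -> assigned | voices=[70 72 80]
Op 4: note_on(63): all voices busy, STEAL voice 0 (pitch 70, oldest) -> assign | voices=[63 72 80]
Op 5: note_on(81): all voices busy, STEAL voice 1 (pitch 72, oldest) -> assign | voices=[63 81 80]
Op 6: note_on(85): all voices busy, STEAL voice 2 (pitch 80, oldest) -> assign | voices=[63 81 85]
Op 7: note_on(75): all voices busy, STEAL voice 0 (pitch 63, oldest) -> assign | voices=[75 81 85]
Op 8: note_on(83): all voices busy, STEAL voice 1 (pitch 81, oldest) -> assign | voices=[75 83 85]

Answer: 0 1 0 1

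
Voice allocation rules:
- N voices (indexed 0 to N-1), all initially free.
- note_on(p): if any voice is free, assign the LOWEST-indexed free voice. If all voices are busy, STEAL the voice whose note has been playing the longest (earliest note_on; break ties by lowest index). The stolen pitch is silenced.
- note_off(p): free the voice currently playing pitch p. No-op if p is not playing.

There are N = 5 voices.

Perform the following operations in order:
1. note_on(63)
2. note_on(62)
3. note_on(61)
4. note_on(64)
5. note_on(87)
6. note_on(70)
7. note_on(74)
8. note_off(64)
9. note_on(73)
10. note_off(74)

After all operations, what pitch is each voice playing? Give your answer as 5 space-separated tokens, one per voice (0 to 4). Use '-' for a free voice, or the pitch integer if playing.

Answer: 70 - 61 73 87

Derivation:
Op 1: note_on(63): voice 0 is free -> assigned | voices=[63 - - - -]
Op 2: note_on(62): voice 1 is free -> assigned | voices=[63 62 - - -]
Op 3: note_on(61): voice 2 is free -> assigned | voices=[63 62 61 - -]
Op 4: note_on(64): voice 3 is free -> assigned | voices=[63 62 61 64 -]
Op 5: note_on(87): voice 4 is free -> assigned | voices=[63 62 61 64 87]
Op 6: note_on(70): all voices busy, STEAL voice 0 (pitch 63, oldest) -> assign | voices=[70 62 61 64 87]
Op 7: note_on(74): all voices busy, STEAL voice 1 (pitch 62, oldest) -> assign | voices=[70 74 61 64 87]
Op 8: note_off(64): free voice 3 | voices=[70 74 61 - 87]
Op 9: note_on(73): voice 3 is free -> assigned | voices=[70 74 61 73 87]
Op 10: note_off(74): free voice 1 | voices=[70 - 61 73 87]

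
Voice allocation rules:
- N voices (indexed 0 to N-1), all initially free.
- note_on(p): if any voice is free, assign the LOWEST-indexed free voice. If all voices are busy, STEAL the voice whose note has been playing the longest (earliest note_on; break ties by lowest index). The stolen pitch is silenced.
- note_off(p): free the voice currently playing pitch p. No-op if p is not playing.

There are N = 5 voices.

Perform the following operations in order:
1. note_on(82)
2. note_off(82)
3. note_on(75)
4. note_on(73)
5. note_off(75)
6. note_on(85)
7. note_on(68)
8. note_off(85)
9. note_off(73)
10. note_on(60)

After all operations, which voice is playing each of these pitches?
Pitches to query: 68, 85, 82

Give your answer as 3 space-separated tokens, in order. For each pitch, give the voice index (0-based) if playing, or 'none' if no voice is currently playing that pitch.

Answer: 2 none none

Derivation:
Op 1: note_on(82): voice 0 is free -> assigned | voices=[82 - - - -]
Op 2: note_off(82): free voice 0 | voices=[- - - - -]
Op 3: note_on(75): voice 0 is free -> assigned | voices=[75 - - - -]
Op 4: note_on(73): voice 1 is free -> assigned | voices=[75 73 - - -]
Op 5: note_off(75): free voice 0 | voices=[- 73 - - -]
Op 6: note_on(85): voice 0 is free -> assigned | voices=[85 73 - - -]
Op 7: note_on(68): voice 2 is free -> assigned | voices=[85 73 68 - -]
Op 8: note_off(85): free voice 0 | voices=[- 73 68 - -]
Op 9: note_off(73): free voice 1 | voices=[- - 68 - -]
Op 10: note_on(60): voice 0 is free -> assigned | voices=[60 - 68 - -]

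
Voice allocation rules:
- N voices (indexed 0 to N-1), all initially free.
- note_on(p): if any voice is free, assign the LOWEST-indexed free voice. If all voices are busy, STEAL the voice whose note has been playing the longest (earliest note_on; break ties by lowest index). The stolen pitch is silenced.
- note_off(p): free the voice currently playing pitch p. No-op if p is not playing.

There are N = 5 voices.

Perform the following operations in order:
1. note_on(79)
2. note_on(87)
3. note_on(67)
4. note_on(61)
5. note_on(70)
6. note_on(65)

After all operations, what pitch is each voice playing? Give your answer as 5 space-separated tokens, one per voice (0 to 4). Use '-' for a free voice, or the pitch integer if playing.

Op 1: note_on(79): voice 0 is free -> assigned | voices=[79 - - - -]
Op 2: note_on(87): voice 1 is free -> assigned | voices=[79 87 - - -]
Op 3: note_on(67): voice 2 is free -> assigned | voices=[79 87 67 - -]
Op 4: note_on(61): voice 3 is free -> assigned | voices=[79 87 67 61 -]
Op 5: note_on(70): voice 4 is free -> assigned | voices=[79 87 67 61 70]
Op 6: note_on(65): all voices busy, STEAL voice 0 (pitch 79, oldest) -> assign | voices=[65 87 67 61 70]

Answer: 65 87 67 61 70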